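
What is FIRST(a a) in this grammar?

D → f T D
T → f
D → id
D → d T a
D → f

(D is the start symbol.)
To compute FIRST(a a), process the symbols left to right:
Symbol a is a terminal. Add 'a' and stop.
FIRST(a a) = { 'a' }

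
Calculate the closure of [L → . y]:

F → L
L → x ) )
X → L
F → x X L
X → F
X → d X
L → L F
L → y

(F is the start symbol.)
To compute CLOSURE, for each item [A → α.Bβ] where B is a non-terminal, add [B → .γ] for all productions B → γ; repeat for the newly added items until nothing changes.

Start with: [L → . y]
The dot precedes the terminal y, so nothing is added.

CLOSURE = { [L → . y] }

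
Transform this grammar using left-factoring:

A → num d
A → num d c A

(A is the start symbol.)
A → num d A'
A' → ε
A' → c A

Left-factoring transforms A → αβ₁ | αβ₂ into A → αA' and A' → β₁ | β₂
(α is the longest common prefix among the alternatives). Repeat until
no nonterminal has two alternatives with a common prefix.

Round 1: A has alternatives sharing prefix 'num d'. Introduce A': A → num d A'
  Add: A' → ε
  Add: A' → c A

No remaining common prefixes — done.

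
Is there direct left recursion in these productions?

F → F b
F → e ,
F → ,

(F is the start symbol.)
F → F b: LEFT RECURSIVE (starts with F)
F → e ,: starts with e
F → ,: starts with ','

The grammar has direct left recursion on: F.

Answer: Yes, F is left-recursive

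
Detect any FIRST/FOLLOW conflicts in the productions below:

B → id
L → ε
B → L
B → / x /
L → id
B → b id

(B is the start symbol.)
A FIRST/FOLLOW conflict occurs when a non-terminal N has a nullable alternative N → β (β ⇒* ε) and another alternative N → α with FIRST(α) ∩ FOLLOW(N) ≠ ∅: on such a lookahead the parser cannot decide between expanding α and letting N vanish via β.

Nullable non-terminals: B, L.
FIRST sets used below: FIRST(L) = { 'id', ε }

B: nullable alternative(s) B → L; FOLLOW(B) = { $ }
  B → id: FIRST \ {ε} = { 'id' } — disjoint from FOLLOW(B)
  B → L: FIRST \ {ε} = { 'id' } — this is the only nullable alternative, skip
  B → / x /: FIRST \ {ε} = { '/' } — disjoint from FOLLOW(B)
  B → b id: FIRST \ {ε} = { 'b' } — disjoint from FOLLOW(B)

L: nullable alternative(s) L → ε; FOLLOW(L) = { $ }
  L → ε: FIRST \ {ε} = { } — this is the only nullable alternative, skip
  L → id: FIRST \ {ε} = { 'id' } — disjoint from FOLLOW(L)

No FIRST/FOLLOW conflicts found.

Answer: No FIRST/FOLLOW conflicts.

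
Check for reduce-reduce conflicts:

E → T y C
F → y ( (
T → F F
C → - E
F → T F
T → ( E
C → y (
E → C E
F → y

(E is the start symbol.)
No reduce-reduce conflicts

A reduce-reduce conflict occurs when an LR(0) state has two complete items [A → α .] and [B → β .] — both call for a reduction, and with no lookahead the parser cannot choose between them.

Augment with E' → E and build the canonical LR(0) collection (I0 = CLOSURE({[E' → . E]}), then GOTO on every symbol after a dot until no new states appear). It has 22 states:
  I0: { [C → . - E], [C → . y (], [E → . C E], [E → . T y C], [E' → . E], [F → . T F], [F → . y ( (], [F → . y], [T → . ( E], [T → . F F] }  — shift
  I1: { [C → . - E], [C → . y (], [E → . C E], [E → . T y C], [F → . T F], [F → . y ( (], [F → . y], [T → ( . E], [T → . ( E], [T → . F F] }  — shift
  I2: { [C → - . E], [C → . - E], [C → . y (], [E → . C E], [E → . T y C], [F → . T F], [F → . y ( (], [F → . y], [T → . ( E], [T → . F F] }  — shift
  I3: { [C → . - E], [C → . y (], [E → . C E], [E → . T y C], [E → C . E], [F → . T F], [F → . y ( (], [F → . y], [T → . ( E], [T → . F F] }  — shift
  I4: { [E' → E .] }  — accept
  I5: { [F → . T F], [F → . y ( (], [F → . y], [T → . ( E], [T → . F F], [T → F . F] }  — shift
  I6: { [E → T . y C], [F → . T F], [F → . y ( (], [F → . y], [F → T . F], [T → . ( E], [T → . F F] }  — shift
  I7: { [C → y . (], [F → y . ( (], [F → y .] }  — shift, reduce
  I8: { [C → y ( .], [F → y ( . (] }  — shift, reduce
  I9: { [F → y ( ( .] }  — reduce
  I10: { [F → . T F], [F → . y ( (], [F → . y], [F → T F .], [T → . ( E], [T → . F F], [T → F . F] }  — shift, reduce
  I11: { [F → . T F], [F → . y ( (], [F → . y], [F → T . F], [T → . ( E], [T → . F F] }  — shift
  I12: { [C → . - E], [C → . y (], [E → T y . C], [F → y . ( (], [F → y .] }  — shift, reduce
  I13: { [F → y ( . (] }  — shift
  I14: { [E → T y C .] }  — reduce
  I15: { [C → y . (] }  — shift
  I16: { [C → y ( .] }  — reduce
  I17: { [F → y . ( (], [F → y .] }  — shift, reduce
  I18: { [F → . T F], [F → . y ( (], [F → . y], [T → . ( E], [T → . F F], [T → F . F], [T → F F .] }  — shift, reduce
  I19: { [E → C E .] }  — reduce
  I20: { [C → - E .] }  — reduce
  I21: { [T → ( E .] }  — reduce

No state contains more than one complete item.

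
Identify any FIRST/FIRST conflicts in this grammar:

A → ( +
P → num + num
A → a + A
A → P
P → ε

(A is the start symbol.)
No FIRST/FIRST conflicts.

FIRST sets of the non-terminals at (or reachable through a nullable prefix from) the front of some alternative:
  FIRST(P) = { 'num', ε }

Productions for A:
  A → ( +: FIRST = { '(' }
  A → a + A: FIRST = { 'a' }
  A → P: FIRST = { 'num', ε }
Productions for P:
  P → num + num: FIRST = { 'num' }
  P → ε: FIRST = { ε }

All alternatives of each non-terminal have pairwise disjoint FIRST sets.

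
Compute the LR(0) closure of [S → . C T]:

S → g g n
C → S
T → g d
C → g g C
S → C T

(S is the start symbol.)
To compute CLOSURE, for each item [A → α.Bβ] where B is a non-terminal, add [B → .γ] for all productions B → γ; repeat for the newly added items until nothing changes.

Start with: [S → . C T]
  [S → . C T] has the dot before C: add [C → . S], [C → . g g C]
  [C → . S] has the dot before S: add [S → . g g n]
No further items can be added.

CLOSURE = { [C → . S], [C → . g g C], [S → . C T], [S → . g g n] }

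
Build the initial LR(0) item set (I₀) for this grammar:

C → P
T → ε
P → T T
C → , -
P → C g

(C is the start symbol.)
{ [C → . , -], [C → . P], [C' → . C], [P → . C g], [P → . T T], [T → .] }

First, augment the grammar with C' → C
I₀ = CLOSURE({ [C' → . C] }):
  [C' → . C] has the dot before C: add [C → . P], [C → . , -]
  [C → . P] has the dot before P: add [P → . T T], [P → . C g]
  [P → . T T] has the dot before T: add [T → .]
No further items can be added.

I₀ = { [C → . , -], [C → . P], [C' → . C], [P → . C g], [P → . T T], [T → .] }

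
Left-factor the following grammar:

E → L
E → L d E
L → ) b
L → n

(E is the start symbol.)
Left-factoring transforms A → αβ₁ | αβ₂ into A → αA' and A' → β₁ | β₂
(α is the longest common prefix among the alternatives). Repeat until
no nonterminal has two alternatives with a common prefix.

Round 1: E has alternatives sharing prefix 'L'. Introduce E': E → L E'
  Add: E' → ε
  Add: E' → d E

No remaining common prefixes — done.

Resulting grammar:
E → L E'
E' → ε
E' → d E
L → ) b
L → n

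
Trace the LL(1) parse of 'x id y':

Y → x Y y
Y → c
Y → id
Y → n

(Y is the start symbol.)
LL(1) parsing maintains a stack (initially the start symbol over $) and the input. At each step: if the stack top is a terminal, match it against the current input token; if it is a non-terminal N, replace it with the RHS of M[N, lookahead] (the unique production whose predict set contains the lookahead).

Stack is shown with the top on the left.

Stack    Input     Action
-------------------------
Y $      x id y $  output Y → x Y y
x Y y $  x id y $  match 'x'
Y y $    id y $    output Y → id
id y $   id y $    match 'id'
y $      y $       match 'y'
$        $         accept

The string is accepted.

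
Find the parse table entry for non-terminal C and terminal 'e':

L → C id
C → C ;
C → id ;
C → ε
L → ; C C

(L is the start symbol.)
Empty (error entry)

To find M[C, 'e'], we find productions for C where 'e' is in the predict set (PREDICT(N → α) = (FIRST(α) \ {ε}) ∪ (FOLLOW(N) if α ⇒* ε)).

Relevant sets:
  FIRST(C) = { ';', 'id', ε }
  FOLLOW(C) = { $, ';', 'id' }

C → C ;: PREDICT = { ';', 'id' }
C → id ;: PREDICT = { 'id' }
C → ε: PREDICT = { $, ';', 'id' }

M[C, 'e'] is empty (no production applies)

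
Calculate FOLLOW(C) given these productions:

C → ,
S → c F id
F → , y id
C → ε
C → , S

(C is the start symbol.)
C is the start symbol, so $ ∈ FOLLOW(C).
C does not occur on any right-hand side.

Taking the union: FOLLOW(C) = { $ }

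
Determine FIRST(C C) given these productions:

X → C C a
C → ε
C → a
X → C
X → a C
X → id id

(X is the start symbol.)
FIRST sets of the non-terminals involved (from the grammar, by fixed-point iteration):
  FIRST(C) = { 'a', ε }

To compute FIRST(C C), process the symbols left to right:
Symbol C is a non-terminal. Add FIRST(C) \ {ε} = { 'a' }
C is nullable (ε ∈ FIRST(C)), continue to the next symbol.
Symbol C is a non-terminal. Add FIRST(C) \ {ε} = { 'a' }
C is nullable (ε ∈ FIRST(C)), continue to the next symbol.
All symbols are nullable, so ε is in the result.
FIRST(C C) = { 'a', ε }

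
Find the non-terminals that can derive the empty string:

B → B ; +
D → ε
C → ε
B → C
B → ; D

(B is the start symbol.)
ε-productions: D → ε, C → ε
So D, C are immediately nullable.
B → C: every symbol on the right is nullable, so B is nullable too.
Every non-terminal is now nullable.
Nullable = { 'B', 'C', 'D' }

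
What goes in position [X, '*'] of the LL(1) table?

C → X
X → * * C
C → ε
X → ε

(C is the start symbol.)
To find M[X, '*'], we find productions for X where '*' is in the predict set (PREDICT(N → α) = (FIRST(α) \ {ε}) ∪ (FOLLOW(N) if α ⇒* ε)).

Relevant sets:
  FOLLOW(X) = { $ }

X → * * C: PREDICT = { '*' }
  '*' is in predict set, so this production goes in M[X, '*']
X → ε: PREDICT = { $ }

M[X, '*'] = X → * * C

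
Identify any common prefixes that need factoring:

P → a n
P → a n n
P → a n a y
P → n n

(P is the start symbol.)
Yes, P has productions with common prefix 'a n'

Left-factoring is needed when two productions for the same non-terminal
share a common prefix on the right-hand side.

Productions for P:
  P → a n
  P → a n n
  P → a n a y
  P → n n

Found common prefix 'a n' in productions for P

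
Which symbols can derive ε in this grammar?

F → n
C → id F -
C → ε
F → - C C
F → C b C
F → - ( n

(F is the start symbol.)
{ 'C' }

ε-productions: C → ε
So C is immediately nullable.
No further non-terminal can be added: every production for the remaining non-terminals contains a terminal or a non-nullable non-terminal.
Nullable = { 'C' }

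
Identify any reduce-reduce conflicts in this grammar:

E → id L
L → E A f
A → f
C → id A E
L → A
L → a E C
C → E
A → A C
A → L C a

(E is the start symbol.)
Yes — I14: [C → E .] vs [C → id A E .]

Augment with E' → E and build the canonical LR(0) collection (I0 = CLOSURE({[E' → . E]}), then GOTO on every symbol after a dot until no new states appear). It has 20 states:
  I0: { [E → . id L], [E' → . E] }  — shift
  I1: { [E' → E .] }  — accept
  I2: { [A → . A C], [A → . L C a], [A → . f], [E → . id L], [E → id . L], [L → . A], [L → . E A f], [L → . a E C] }  — shift
  I3: { [A → A . C], [C → . E], [C → . id A E], [E → . id L], [L → A .] }  — shift, reduce
  I4: { [A → . A C], [A → . L C a], [A → . f], [E → . id L], [L → . A], [L → . E A f], [L → . a E C], [L → E . A f] }  — shift
  I5: { [A → L . C a], [C → . E], [C → . id A E], [E → . id L], [E → id L .] }  — shift, reduce
  I6: { [E → . id L], [L → a . E C] }  — shift
  I7: { [A → f .] }  — reduce
  I8: { [C → . E], [C → . id A E], [E → . id L], [L → a E . C] }  — shift
  I9: { [L → a E C .] }  — reduce
  I10: { [C → E .] }  — reduce
  I11: { [A → . A C], [A → . L C a], [A → . f], [C → id . A E], [E → . id L], [E → id . L], [L → . A], [L → . E A f], [L → . a E C] }  — shift
  I12: { [A → A . C], [C → . E], [C → . id A E], [C → id A . E], [E → . id L], [L → A .] }  — shift, reduce
  I13: { [A → A C .] }  — reduce
  I14: { [C → E .], [C → id A E .] }  — 2 reduces
  I15: { [A → L C . a] }  — shift
  I16: { [A → L C a .] }  — reduce
  I17: { [A → A . C], [C → . E], [C → . id A E], [E → . id L], [L → A .], [L → E A . f] }  — shift, reduce
  I18: { [A → L . C a], [C → . E], [C → . id A E], [E → . id L] }  — shift
  I19: { [L → E A f .] }  — reduce

I14 contains complete items [C → E .], [C → id A E .] — reduce-reduce conflict.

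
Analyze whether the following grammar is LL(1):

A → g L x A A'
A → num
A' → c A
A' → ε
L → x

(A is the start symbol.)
A grammar is LL(1) if for each non-terminal N with multiple productions, the predict sets of those productions are pairwise disjoint, where PREDICT(N → α) = (FIRST(α) \ {ε}) ∪ (FOLLOW(N) if α ⇒* ε).

Relevant sets:
  FOLLOW(A') = { $, 'c' }

For A:
  PREDICT(A → g L x A A') = { 'g' }
  PREDICT(A → num) = { 'num' }
For A':
  PREDICT(A' → c A) = { 'c' }
  PREDICT(A' → ε) = { $, 'c' }
L has a single production, so nothing to check there.

Conflict found: Predict set conflict for A': { 'c' }
The grammar is NOT LL(1).

Answer: No. Predict set conflict for A': { 'c' }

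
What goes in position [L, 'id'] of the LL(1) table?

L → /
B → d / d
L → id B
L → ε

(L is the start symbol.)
L → id B

To find M[L, 'id'], we find productions for L where 'id' is in the predict set (PREDICT(N → α) = (FIRST(α) \ {ε}) ∪ (FOLLOW(N) if α ⇒* ε)).

Relevant sets:
  FOLLOW(L) = { $ }

L → /: PREDICT = { '/' }
L → id B: PREDICT = { 'id' }
  'id' is in predict set, so this production goes in M[L, 'id']
L → ε: PREDICT = { $ }

M[L, 'id'] = L → id B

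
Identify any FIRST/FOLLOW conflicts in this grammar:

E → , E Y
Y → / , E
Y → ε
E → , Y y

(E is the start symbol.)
Yes. Y → '/' ',' E with FOLLOW(Y) on { '/' }

A FIRST/FOLLOW conflict occurs when a non-terminal N has a nullable alternative N → β (β ⇒* ε) and another alternative N → α with FIRST(α) ∩ FOLLOW(N) ≠ ∅: on such a lookahead the parser cannot decide between expanding α and letting N vanish via β.

Nullable non-terminals: Y.

Y: nullable alternative(s) Y → ε; FOLLOW(Y) = { $, '/', 'y' }
  Y → / , E: FIRST \ {ε} = { '/' } — overlaps FOLLOW(Y) on { '/' }: CONFLICT
  Y → ε: FIRST \ {ε} = { } — this is the only nullable alternative, skip

E has no nullable alternative, so no FIRST/FOLLOW check is needed there.

So the grammar has 1 FIRST/FOLLOW conflict (marked CONFLICT above).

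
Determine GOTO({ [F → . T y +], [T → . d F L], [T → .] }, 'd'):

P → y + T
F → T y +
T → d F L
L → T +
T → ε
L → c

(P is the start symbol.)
{ [F → . T y +], [T → . d F L], [T → .], [T → d . F L] }

GOTO(I, 'd') = CLOSURE({ [A → αX.β] : [A → α.Xβ] ∈ I, X = 'd' })

Items with dot before 'd', with the dot advanced:
  [T → . d F L] → [T → d . F L]
Closure of the advanced items:
  [T → d . F L] has the dot before F: add [F → . T y +]
  [F → . T y +] has the dot before T: add [T → . d F L], [T → .]

GOTO = { [F → . T y +], [T → . d F L], [T → .], [T → d . F L] }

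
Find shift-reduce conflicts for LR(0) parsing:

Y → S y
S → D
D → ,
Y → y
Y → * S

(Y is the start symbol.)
No shift-reduce conflicts

Augment with Y' → Y and build the canonical LR(0) collection (I0 = CLOSURE({[Y' → . Y]}), then GOTO on every symbol after a dot until no new states appear). It has 9 states:
  I0: { [D → . ,], [S → . D], [Y → . * S], [Y → . S y], [Y → . y], [Y' → . Y] }  — shift
  I1: { [D → . ,], [S → . D], [Y → * . S] }  — shift
  I2: { [D → , .] }  — reduce
  I3: { [S → D .] }  — reduce
  I4: { [Y → S . y] }  — shift
  I5: { [Y' → Y .] }  — accept
  I6: { [Y → y .] }  — reduce
  I7: { [Y → S y .] }  — reduce
  I8: { [Y → * S .] }  — reduce

No state contains both a complete item and a shift item.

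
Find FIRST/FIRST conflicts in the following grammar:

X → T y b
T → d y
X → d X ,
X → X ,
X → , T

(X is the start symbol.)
A FIRST/FIRST conflict occurs when two productions N → α and N → β for the same non-terminal have FIRST(α) ∩ FIRST(β) ≠ ∅ (with ε ∈ FIRST of a nullable right-hand side, so two nullable alternatives also conflict).

FIRST sets of the non-terminals at (or reachable through a nullable prefix from) the front of some alternative:
  FIRST(T) = { 'd' }
  FIRST(X) = { ',', 'd' }

Productions for X:
  X → T y b: FIRST = { 'd' }
  X → d X ,: FIRST = { 'd' }
  X → X ,: FIRST = { ',', 'd' }
  X → , T: FIRST = { ',' }
T has only one production, so no FIRST/FIRST conflict is possible there.

Conflict for X: X → T y b and X → d X ,
  Overlap: { 'd' }
Conflict for X: X → T y b and X → X ,
  Overlap: { 'd' }
Conflict for X: X → d X , and X → X ,
  Overlap: { 'd' }
Conflict for X: X → X , and X → , T
  Overlap: { ',' }

Answer: Yes. X → T y b / X → d X ',' on { 'd' }; X → T y b / X → X ',' on { 'd' }; X → d X ',' / X → X ',' on { 'd' }; X → X ',' / X → ',' T on { ',' }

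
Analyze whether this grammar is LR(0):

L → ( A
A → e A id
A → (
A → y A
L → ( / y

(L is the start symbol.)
A grammar is LR(0) if no state in the canonical LR(0) collection has:
  - both a shift item (dot before a terminal) and a complete item (shift-reduce conflict), or
  - two or more complete items (reduce-reduce conflict; the accept item [L' → L .] counts as a complete item here).

Augment with L' → L and build the canonical LR(0) collection (I0 = CLOSURE({[L' → . L]}), then GOTO on every symbol after a dot until no new states appear). It has 12 states:
  I0: { [L → . ( / y], [L → . ( A], [L' → . L] }  — shift
  I1: { [A → . (], [A → . e A id], [A → . y A], [L → ( . / y], [L → ( . A] }  — shift
  I2: { [L' → L .] }  — accept
  I3: { [A → ( .] }  — reduce
  I4: { [L → ( / . y] }  — shift
  I5: { [L → ( A .] }  — reduce
  I6: { [A → . (], [A → . e A id], [A → . y A], [A → e . A id] }  — shift
  I7: { [A → . (], [A → . e A id], [A → . y A], [A → y . A] }  — shift
  I8: { [A → y A .] }  — reduce
  I9: { [A → e A . id] }  — shift
  I10: { [A → e A id .] }  — reduce
  I11: { [L → ( / y .] }  — reduce

Every state is either a pure shift/goto state or contains exactly one complete item and nothing to shift — no conflicts. The grammar is LR(0).

Answer: Yes, the grammar is LR(0)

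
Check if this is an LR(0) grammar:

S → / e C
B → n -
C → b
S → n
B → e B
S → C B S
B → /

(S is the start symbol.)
A grammar is LR(0) if no state in the canonical LR(0) collection has:
  - both a shift item (dot before a terminal) and a complete item (shift-reduce conflict), or
  - two or more complete items (reduce-reduce conflict; the accept item [S' → S .] counts as a complete item here).

Augment with S' → S and build the canonical LR(0) collection (I0 = CLOSURE({[S' → . S]}), then GOTO on every symbol after a dot until no new states appear). It has 15 states:
  I0: { [C → . b], [S → . / e C], [S → . C B S], [S → . n], [S' → . S] }  — shift
  I1: { [S → / . e C] }  — shift
  I2: { [B → . /], [B → . e B], [B → . n -], [S → C . B S] }  — shift
  I3: { [S' → S .] }  — accept
  I4: { [C → b .] }  — reduce
  I5: { [S → n .] }  — reduce
  I6: { [B → / .] }  — reduce
  I7: { [C → . b], [S → . / e C], [S → . C B S], [S → . n], [S → C B . S] }  — shift
  I8: { [B → . /], [B → . e B], [B → . n -], [B → e . B] }  — shift
  I9: { [B → n . -] }  — shift
  I10: { [B → n - .] }  — reduce
  I11: { [B → e B .] }  — reduce
  I12: { [S → C B S .] }  — reduce
  I13: { [C → . b], [S → / e . C] }  — shift
  I14: { [S → / e C .] }  — reduce

Every state is either a pure shift/goto state or contains exactly one complete item and nothing to shift — no conflicts. The grammar is LR(0).

Answer: Yes, the grammar is LR(0)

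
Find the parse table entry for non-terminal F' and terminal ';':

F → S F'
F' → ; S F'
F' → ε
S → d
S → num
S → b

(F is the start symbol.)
F' → ; S F'

To find M[F', ';'], we find productions for F' where ';' is in the predict set (PREDICT(N → α) = (FIRST(α) \ {ε}) ∪ (FOLLOW(N) if α ⇒* ε)).

Relevant sets:
  FOLLOW(F') = { $ }

F' → ; S F': PREDICT = { ';' }
  ';' is in predict set, so this production goes in M[F', ';']
F' → ε: PREDICT = { $ }

M[F', ';'] = F' → ; S F'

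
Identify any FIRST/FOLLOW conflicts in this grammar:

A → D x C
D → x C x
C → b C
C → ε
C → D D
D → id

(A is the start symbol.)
Yes. C → D D with FOLLOW(C) on { 'x' }

A FIRST/FOLLOW conflict occurs when a non-terminal N has a nullable alternative N → β (β ⇒* ε) and another alternative N → α with FIRST(α) ∩ FOLLOW(N) ≠ ∅: on such a lookahead the parser cannot decide between expanding α and letting N vanish via β.

Nullable non-terminals: C.
FIRST sets used below: FIRST(D) = { 'id', 'x' }

C: nullable alternative(s) C → ε; FOLLOW(C) = { $, 'x' }
  C → b C: FIRST \ {ε} = { 'b' } — disjoint from FOLLOW(C)
  C → ε: FIRST \ {ε} = { } — this is the only nullable alternative, skip
  C → D D: FIRST \ {ε} = { 'id', 'x' } — overlaps FOLLOW(C) on { 'x' }: CONFLICT

A, D have no nullable alternative, so no FIRST/FOLLOW check is needed there.

So the grammar has 1 FIRST/FOLLOW conflict (marked CONFLICT above).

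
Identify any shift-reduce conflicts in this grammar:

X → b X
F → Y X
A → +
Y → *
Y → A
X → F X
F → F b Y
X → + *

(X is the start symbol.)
Yes — I2: [A → + .] vs [X → + . *]; I12: [F → F b Y .] vs [A → . +]

A shift-reduce conflict occurs when an LR(0) state has both:
  - a complete (reduce) item [A → α .] (dot at the end), and
  - a shift item [B → β . c γ] (dot before a terminal).

Augment with X' → X and build the canonical LR(0) collection (I0 = CLOSURE({[X' → . X]}), then GOTO on every symbol after a dot until no new states appear). It has 14 states:
  I0: { [A → . +], [F → . F b Y], [F → . Y X], [X → . + *], [X → . F X], [X → . b X], [X' → . X], [Y → . *], [Y → . A] }  — shift
  I1: { [Y → * .] }  — reduce
  I2: { [A → + .], [X → + . *] }  — shift, reduce
  I3: { [Y → A .] }  — reduce
  I4: { [A → . +], [F → . F b Y], [F → . Y X], [F → F . b Y], [X → . + *], [X → . F X], [X → . b X], [X → F . X], [Y → . *], [Y → . A] }  — shift
  I5: { [X' → X .] }  — accept
  I6: { [A → . +], [F → . F b Y], [F → . Y X], [F → Y . X], [X → . + *], [X → . F X], [X → . b X], [Y → . *], [Y → . A] }  — shift
  I7: { [A → . +], [F → . F b Y], [F → . Y X], [X → . + *], [X → . F X], [X → . b X], [X → b . X], [Y → . *], [Y → . A] }  — shift
  I8: { [X → b X .] }  — reduce
  I9: { [F → Y X .] }  — reduce
  I10: { [X → F X .] }  — reduce
  I11: { [A → . +], [F → . F b Y], [F → . Y X], [F → F b . Y], [X → . + *], [X → . F X], [X → . b X], [X → b . X], [Y → . *], [Y → . A] }  — shift
  I12: { [A → . +], [F → . F b Y], [F → . Y X], [F → F b Y .], [F → Y . X], [X → . + *], [X → . F X], [X → . b X], [Y → . *], [Y → . A] }  — shift, reduce
  I13: { [X → + * .] }  — reduce

I2 contains reduce item [A → + .] and shift item [X → + . *] — shift-reduce conflict.
I12 contains reduce item [F → F b Y .] and shift items [A → . +], [X → . + *], [X → . b X], [Y → . *] — shift-reduce conflict.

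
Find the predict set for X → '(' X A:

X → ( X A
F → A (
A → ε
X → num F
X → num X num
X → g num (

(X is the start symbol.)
PREDICT(X → '(' X A) = (FIRST(RHS) \ {ε}) ∪ (FOLLOW(X) if ε ∈ FIRST(RHS), i.e. RHS ⇒* ε)
FIRST('(' X A) = { '(' }
ε ∉ FIRST('(' X A), so FOLLOW(X) is not added.
PREDICT(X → '(' X A) = { '(' }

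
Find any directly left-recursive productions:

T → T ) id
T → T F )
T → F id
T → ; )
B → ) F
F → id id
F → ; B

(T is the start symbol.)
Yes, T is left-recursive

T → T ) id: LEFT RECURSIVE (starts with T)
T → T F ): LEFT RECURSIVE (starts with T)
T → F id: starts with F
T → ; ): starts with ';'
B → ) F: starts with ')'
F → id id: starts with id
F → ; B: starts with ';'

The grammar has direct left recursion on: T.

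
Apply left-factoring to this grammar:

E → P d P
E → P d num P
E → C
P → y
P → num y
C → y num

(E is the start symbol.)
E → P d E'
E' → P
E' → num P
E → C
P → y
P → num y
C → y num

Left-factoring transforms A → αβ₁ | αβ₂ into A → αA' and A' → β₁ | β₂
(α is the longest common prefix among the alternatives). Repeat until
no nonterminal has two alternatives with a common prefix.

Round 1: E has alternatives sharing prefix 'P d'. Introduce E': E → P d E'
  Add: E' → P
  Add: E' → num P

No remaining common prefixes — done.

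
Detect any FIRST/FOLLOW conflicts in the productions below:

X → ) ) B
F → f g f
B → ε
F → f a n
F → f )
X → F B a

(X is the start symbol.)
No FIRST/FOLLOW conflicts.

Nullable non-terminals: B.
B has a nullable alternative but only one production, so nothing to check.

F, X have no nullable alternative, so no FIRST/FOLLOW check is needed there.

No FIRST/FOLLOW conflicts found.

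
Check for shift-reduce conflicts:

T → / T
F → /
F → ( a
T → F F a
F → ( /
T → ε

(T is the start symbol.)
Yes — I0: [T → .] vs [F → . ( /]; I2: [F → / .] vs [F → . ( /]

A shift-reduce conflict occurs when an LR(0) state has both:
  - a complete (reduce) item [A → α .] (dot at the end), and
  - a shift item [B → β . c γ] (dot before a terminal).

Augment with T' → T and build the canonical LR(0) collection (I0 = CLOSURE({[T' → . T]}), then GOTO on every symbol after a dot until no new states appear). It has 11 states:
  I0: { [F → . ( /], [F → . ( a], [F → . /], [T → . / T], [T → . F F a], [T → .], [T' → . T] }  — shift, reduce
  I1: { [F → ( . /], [F → ( . a] }  — shift
  I2: { [F → . ( /], [F → . ( a], [F → . /], [F → / .], [T → . / T], [T → . F F a], [T → .], [T → / . T] }  — shift, 2 reduces
  I3: { [F → . ( /], [F → . ( a], [F → . /], [T → F . F a] }  — shift
  I4: { [T' → T .] }  — accept
  I5: { [F → / .] }  — reduce
  I6: { [T → F F . a] }  — shift
  I7: { [T → F F a .] }  — reduce
  I8: { [T → / T .] }  — reduce
  I9: { [F → ( / .] }  — reduce
  I10: { [F → ( a .] }  — reduce

I0 contains reduce item [T → .] and shift items [F → . ( /], [F → . ( a], [F → . /], [T → . / T] — shift-reduce conflict.
I2 contains reduce items [F → / .], [T → .] and shift items [F → . ( /], [F → . ( a], [F → . /], [T → . / T] — shift-reduce conflict.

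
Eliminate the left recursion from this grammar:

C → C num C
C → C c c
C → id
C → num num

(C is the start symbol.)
C → id C'
C → num num C'
C' → num C C'
C' → c c C'
C' → ε

C is directly left-recursive. The standard transformation for
  A → A α₁ | ... | A α_m | β₁ | ... | β_n
is
  A  → β₁ A' | ... | β_n A'
  A' → α₁ A' | ... | α_m A' | ε

C → id becomes C → id C'
C → num num becomes C → num num C'
C → C num C becomes C' → num C C'
C → C c c becomes C' → c c C'
Add C' → ε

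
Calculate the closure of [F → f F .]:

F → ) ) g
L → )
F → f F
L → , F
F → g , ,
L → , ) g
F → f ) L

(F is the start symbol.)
Start with: [F → f F .]
The dot is at the end, so nothing is added.

CLOSURE = { [F → f F .] }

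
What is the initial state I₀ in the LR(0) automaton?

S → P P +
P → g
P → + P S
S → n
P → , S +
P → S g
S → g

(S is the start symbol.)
First, augment the grammar with S' → S
I₀ = CLOSURE({ [S' → . S] }):
  [S' → . S] has the dot before S: add [S → . P P +], [S → . n], [S → . g]
  [S → . P P +] has the dot before P: add [P → . g], [P → . + P S], [P → . , S +], [P → . S g]
No further items can be added.

I₀ = { [P → . + P S], [P → . , S +], [P → . S g], [P → . g], [S → . P P +], [S → . g], [S → . n], [S' → . S] }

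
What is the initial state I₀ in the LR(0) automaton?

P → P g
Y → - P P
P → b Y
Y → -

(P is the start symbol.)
First, augment the grammar with P' → P
I₀ = CLOSURE({ [P' → . P] }):
  [P' → . P] has the dot before P: add [P → . P g], [P → . b Y]
No further items can be added.

I₀ = { [P → . P g], [P → . b Y], [P' → . P] }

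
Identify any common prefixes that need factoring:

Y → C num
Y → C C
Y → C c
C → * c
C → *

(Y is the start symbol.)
Left-factoring is needed when two productions for the same non-terminal
share a common prefix on the right-hand side.

Productions for Y:
  Y → C num
  Y → C C
  Y → C c
Productions for C:
  C → * c
  C → *

Found common prefix 'C' in productions for Y
Found common prefix '*' in productions for C

Answer: Yes, Y has productions with common prefix 'C'; C has productions with common prefix '*'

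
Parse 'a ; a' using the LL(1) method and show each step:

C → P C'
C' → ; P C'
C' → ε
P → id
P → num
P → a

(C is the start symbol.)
Stack is shown with the top on the left.

Stack     Input    Action
-------------------------
C $       a ; a $  output C → P C'
P C' $    a ; a $  output P → a
a C' $    a ; a $  match 'a'
C' $      ; a $    output C' → ; P C'
; P C' $  ; a $    match ';'
P C' $    a $      output P → a
a C' $    a $      match 'a'
C' $      $        output C' → ε
$         $        accept

The string is accepted.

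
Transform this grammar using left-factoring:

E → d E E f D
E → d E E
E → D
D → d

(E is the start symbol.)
E → d E E E'
E' → f D
E' → ε
E → D
D → d

Left-factoring transforms A → αβ₁ | αβ₂ into A → αA' and A' → β₁ | β₂
(α is the longest common prefix among the alternatives). Repeat until
no nonterminal has two alternatives with a common prefix.

Round 1: E has alternatives sharing prefix 'd E E'. Introduce E': E → d E E E'
  Add: E' → f D
  Add: E' → ε

No remaining common prefixes — done.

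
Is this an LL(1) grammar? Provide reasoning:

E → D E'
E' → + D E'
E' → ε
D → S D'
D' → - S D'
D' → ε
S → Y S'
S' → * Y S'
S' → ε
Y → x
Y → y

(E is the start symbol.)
Yes, the grammar is LL(1).

Relevant sets:
  FOLLOW(E') = { $ }
  FOLLOW(D') = { $, '+' }
  FOLLOW(S') = { $, '+', '-' }

For E':
  PREDICT(E' → '+' D E') = { '+' }
  PREDICT(E' → ε) = { $ }
For D':
  PREDICT(D' → '-' S D') = { '-' }
  PREDICT(D' → ε) = { $, '+' }
For S':
  PREDICT(S' → '*' Y S') = { '*' }
  PREDICT(S' → ε) = { $, '+', '-' }
For Y:
  PREDICT(Y → x) = { 'x' }
  PREDICT(Y → y) = { 'y' }
E, D, S have a single production, so nothing to check there.

All predict sets are disjoint. The grammar IS LL(1).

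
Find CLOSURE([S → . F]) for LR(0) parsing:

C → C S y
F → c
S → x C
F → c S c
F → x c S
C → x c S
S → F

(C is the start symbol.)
To compute CLOSURE, for each item [A → α.Bβ] where B is a non-terminal, add [B → .γ] for all productions B → γ; repeat for the newly added items until nothing changes.

Start with: [S → . F]
  [S → . F] has the dot before F: add [F → . c], [F → . c S c], [F → . x c S]
No further items can be added.

CLOSURE = { [F → . c S c], [F → . c], [F → . x c S], [S → . F] }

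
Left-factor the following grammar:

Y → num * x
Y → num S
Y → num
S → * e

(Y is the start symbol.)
Y → num Y'
Y' → * x
Y' → S
Y' → ε
S → * e

Left-factoring transforms A → αβ₁ | αβ₂ into A → αA' and A' → β₁ | β₂
(α is the longest common prefix among the alternatives). Repeat until
no nonterminal has two alternatives with a common prefix.

Round 1: Y has alternatives sharing prefix 'num'. Introduce Y': Y → num Y'
  Add: Y' → * x
  Add: Y' → S
  Add: Y' → ε

No remaining common prefixes — done.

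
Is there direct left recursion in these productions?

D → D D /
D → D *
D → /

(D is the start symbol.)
Direct left recursion occurs when N → N α for some non-terminal N (the right-hand side begins with the left-hand side itself).

D → D D /: LEFT RECURSIVE (starts with D)
D → D *: LEFT RECURSIVE (starts with D)
D → /: starts with '/'

The grammar has direct left recursion on: D.

Answer: Yes, D is left-recursive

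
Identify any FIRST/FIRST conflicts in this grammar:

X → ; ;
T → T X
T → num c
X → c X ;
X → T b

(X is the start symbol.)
A FIRST/FIRST conflict occurs when two productions N → α and N → β for the same non-terminal have FIRST(α) ∩ FIRST(β) ≠ ∅ (with ε ∈ FIRST of a nullable right-hand side, so two nullable alternatives also conflict).

FIRST sets of the non-terminals at (or reachable through a nullable prefix from) the front of some alternative:
  FIRST(T) = { 'num' }

Productions for X:
  X → ; ;: FIRST = { ';' }
  X → c X ;: FIRST = { 'c' }
  X → T b: FIRST = { 'num' }
Productions for T:
  T → T X: FIRST = { 'num' }
  T → num c: FIRST = { 'num' }

Conflict for T: T → T X and T → num c
  Overlap: { 'num' }

Answer: Yes. T → T X / T → num c on { 'num' }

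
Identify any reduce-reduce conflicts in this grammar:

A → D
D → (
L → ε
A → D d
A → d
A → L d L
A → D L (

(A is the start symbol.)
Yes — I3: [A → D .] vs [L → .]

A reduce-reduce conflict occurs when an LR(0) state has two complete items [A → α .] and [B → β .] — both call for a reduction, and with no lookahead the parser cannot choose between them.

Augment with A' → A and build the canonical LR(0) collection (I0 = CLOSURE({[A' → . A]}), then GOTO on every symbol after a dot until no new states appear). It has 11 states:
  I0: { [A → . D L (], [A → . D d], [A → . D], [A → . L d L], [A → . d], [A' → . A], [D → . (], [L → .] }  — shift, reduce
  I1: { [D → ( .] }  — reduce
  I2: { [A' → A .] }  — accept
  I3: { [A → D . L (], [A → D . d], [A → D .], [L → .] }  — shift, 2 reduces
  I4: { [A → L . d L] }  — shift
  I5: { [A → d .] }  — reduce
  I6: { [A → L d . L], [L → .] }  — reduce
  I7: { [A → L d L .] }  — reduce
  I8: { [A → D L . (] }  — shift
  I9: { [A → D d .] }  — reduce
  I10: { [A → D L ( .] }  — reduce

I3 contains complete items [A → D .], [L → .] — reduce-reduce conflict.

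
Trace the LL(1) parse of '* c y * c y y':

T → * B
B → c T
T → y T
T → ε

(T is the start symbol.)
Stack is shown with the top on the left.

Stack  Input            Action
------------------------------
T $    * c y * c y y $  output T → * B
* B $  * c y * c y y $  match '*'
B $    c y * c y y $    output B → c T
c T $  c y * c y y $    match 'c'
T $    y * c y y $      output T → y T
y T $  y * c y y $      match 'y'
T $    * c y y $        output T → * B
* B $  * c y y $        match '*'
B $    c y y $          output B → c T
c T $  c y y $          match 'c'
T $    y y $            output T → y T
y T $  y y $            match 'y'
T $    y $              output T → y T
y T $  y $              match 'y'
T $    $                output T → ε
$      $                accept

The string is accepted.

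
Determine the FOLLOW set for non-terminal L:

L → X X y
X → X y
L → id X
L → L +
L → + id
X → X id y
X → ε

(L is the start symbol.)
{ $, '+' }

To compute FOLLOW(L), find every occurrence of L on a right-hand side N → α L β: add FIRST(β) \ {ε}, and if β is empty or nullable also add FOLLOW(N). Iterate to a fixed point.

L is the start symbol, so $ ∈ FOLLOW(L).
In L → L +: L is followed by '+', add FIRST('+') \ {ε} = { '+' }

Taking the union: FOLLOW(L) = { $, '+' }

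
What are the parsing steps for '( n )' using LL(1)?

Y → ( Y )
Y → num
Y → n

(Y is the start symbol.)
LL(1) parsing maintains a stack (initially the start symbol over $) and the input. At each step: if the stack top is a terminal, match it against the current input token; if it is a non-terminal N, replace it with the RHS of M[N, lookahead] (the unique production whose predict set contains the lookahead).

Stack is shown with the top on the left.

Stack    Input    Action
------------------------
Y $      ( n ) $  output Y → ( Y )
( Y ) $  ( n ) $  match '('
Y ) $    n ) $    output Y → n
n ) $    n ) $    match 'n'
) $      ) $      match ')'
$        $        accept

The string is accepted.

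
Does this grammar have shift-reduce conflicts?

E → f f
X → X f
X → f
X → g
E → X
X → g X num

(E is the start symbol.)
Yes — I2: [E → X .] vs [X → X . f]; I3: [X → f .] vs [E → f . f]; I4: [X → g .] vs [X → . f]

A shift-reduce conflict occurs when an LR(0) state has both:
  - a complete (reduce) item [A → α .] (dot at the end), and
  - a shift item [B → β . c γ] (dot before a terminal).

Augment with E' → E and build the canonical LR(0) collection (I0 = CLOSURE({[E' → . E]}), then GOTO on every symbol after a dot until no new states appear). It has 10 states:
  I0: { [E → . X], [E → . f f], [E' → . E], [X → . X f], [X → . f], [X → . g X num], [X → . g] }  — shift
  I1: { [E' → E .] }  — accept
  I2: { [E → X .], [X → X . f] }  — shift, reduce
  I3: { [E → f . f], [X → f .] }  — shift, reduce
  I4: { [X → . X f], [X → . f], [X → . g X num], [X → . g], [X → g . X num], [X → g .] }  — shift, reduce
  I5: { [X → X . f], [X → g X . num] }  — shift
  I6: { [X → f .] }  — reduce
  I7: { [X → X f .] }  — reduce
  I8: { [X → g X num .] }  — reduce
  I9: { [E → f f .] }  — reduce

I2 contains reduce item [E → X .] and shift item [X → X . f] — shift-reduce conflict.
I3 contains reduce item [X → f .] and shift item [E → f . f] — shift-reduce conflict.
I4 contains reduce item [X → g .] and shift items [X → . f], [X → . g], [X → . g X num] — shift-reduce conflict.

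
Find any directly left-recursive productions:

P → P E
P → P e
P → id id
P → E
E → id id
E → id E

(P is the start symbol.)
Direct left recursion occurs when N → N α for some non-terminal N (the right-hand side begins with the left-hand side itself).

P → P E: LEFT RECURSIVE (starts with P)
P → P e: LEFT RECURSIVE (starts with P)
P → id id: starts with id
P → E: starts with E
E → id id: starts with id
E → id E: starts with id

The grammar has direct left recursion on: P.

Answer: Yes, P is left-recursive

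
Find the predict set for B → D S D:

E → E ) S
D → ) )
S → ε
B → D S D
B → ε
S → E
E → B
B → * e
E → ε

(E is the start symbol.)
PREDICT(B → D S D) = (FIRST(RHS) \ {ε}) ∪ (FOLLOW(B) if ε ∈ FIRST(RHS), i.e. RHS ⇒* ε)
FIRST(D) = { ')' }
FIRST(D S D) = { ')' }
ε ∉ FIRST(D S D), so FOLLOW(B) is not added.
PREDICT(B → D S D) = { ')' }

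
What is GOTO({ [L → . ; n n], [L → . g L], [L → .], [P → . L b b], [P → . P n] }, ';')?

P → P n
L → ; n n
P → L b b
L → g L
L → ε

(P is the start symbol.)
{ [L → ; . n n] }

GOTO(I, ';') = CLOSURE({ [A → αX.β] : [A → α.Xβ] ∈ I, X = ';' })

Items with dot before ';', with the dot advanced:
  [L → . ; n n] → [L → ; . n n]
Closure adds nothing (no advanced item has the dot before a non-terminal).

GOTO = { [L → ; . n n] }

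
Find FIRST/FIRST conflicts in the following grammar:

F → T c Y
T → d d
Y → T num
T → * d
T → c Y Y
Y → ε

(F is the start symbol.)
No FIRST/FIRST conflicts.

A FIRST/FIRST conflict occurs when two productions N → α and N → β for the same non-terminal have FIRST(α) ∩ FIRST(β) ≠ ∅ (with ε ∈ FIRST of a nullable right-hand side, so two nullable alternatives also conflict).

FIRST sets of the non-terminals at (or reachable through a nullable prefix from) the front of some alternative:
  FIRST(T) = { '*', 'c', 'd' }

Productions for T:
  T → d d: FIRST = { 'd' }
  T → * d: FIRST = { '*' }
  T → c Y Y: FIRST = { 'c' }
Productions for Y:
  Y → T num: FIRST = { '*', 'c', 'd' }
  Y → ε: FIRST = { ε }
F has only one production, so no FIRST/FIRST conflict is possible there.

All alternatives of each non-terminal have pairwise disjoint FIRST sets.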